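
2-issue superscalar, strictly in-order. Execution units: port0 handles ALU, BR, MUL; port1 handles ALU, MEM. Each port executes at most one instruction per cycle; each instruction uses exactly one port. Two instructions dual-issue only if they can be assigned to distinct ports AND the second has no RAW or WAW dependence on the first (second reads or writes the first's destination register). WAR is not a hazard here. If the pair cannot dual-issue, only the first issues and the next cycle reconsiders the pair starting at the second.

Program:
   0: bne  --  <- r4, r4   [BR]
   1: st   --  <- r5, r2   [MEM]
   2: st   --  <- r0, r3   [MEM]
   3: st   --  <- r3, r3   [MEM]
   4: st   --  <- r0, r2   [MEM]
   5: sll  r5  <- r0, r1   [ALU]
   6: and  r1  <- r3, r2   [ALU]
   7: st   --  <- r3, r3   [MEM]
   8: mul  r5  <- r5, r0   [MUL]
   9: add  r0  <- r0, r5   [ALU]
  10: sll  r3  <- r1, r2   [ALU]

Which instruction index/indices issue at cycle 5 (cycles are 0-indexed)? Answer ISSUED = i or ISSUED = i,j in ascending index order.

ISSUED = 8

  cy0 -> i0+i1 (bne.BR st.MEM) pair
  cy1 -> i2 (st.MEM) no-port MEM/MEM
  cy2 -> i3 (st.MEM) no-port MEM/MEM
  cy3 -> i4+i5 (st.MEM sll.ALU) pair
  cy4 -> i6+i7 (and.ALU st.MEM) pair
  cy5 -> i8 (mul.MUL) RAW r5
  cy6 -> i9+i10 (add.ALU sll.ALU) pair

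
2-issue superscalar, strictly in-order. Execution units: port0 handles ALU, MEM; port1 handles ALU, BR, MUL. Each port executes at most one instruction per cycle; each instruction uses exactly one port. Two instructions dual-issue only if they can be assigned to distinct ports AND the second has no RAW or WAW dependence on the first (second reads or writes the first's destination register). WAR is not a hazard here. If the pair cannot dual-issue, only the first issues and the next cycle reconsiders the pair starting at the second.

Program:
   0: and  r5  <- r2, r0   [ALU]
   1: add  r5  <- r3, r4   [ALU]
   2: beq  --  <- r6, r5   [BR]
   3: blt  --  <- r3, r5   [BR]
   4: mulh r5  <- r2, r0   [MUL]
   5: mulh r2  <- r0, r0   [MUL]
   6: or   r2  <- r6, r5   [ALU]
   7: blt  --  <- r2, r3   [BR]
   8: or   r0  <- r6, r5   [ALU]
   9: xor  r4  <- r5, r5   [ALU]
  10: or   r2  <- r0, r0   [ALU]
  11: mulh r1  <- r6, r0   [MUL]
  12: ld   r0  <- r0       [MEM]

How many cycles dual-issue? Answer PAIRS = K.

PAIRS = 3

[0] i0  and.ALU  -- WAW r5
[1] i1  add.ALU  -- RAW r5
[2] i2  beq.BR  -- no-port BR/BR
[3] i3  blt.BR  -- no-port BR/MUL
[4] i4  mulh.MUL  -- no-port MUL/MUL
[5] i5  mulh.MUL  -- WAW r2
[6] i6  or.ALU  -- RAW r2
[7] i7,i8  blt.BR;or.ALU  -- dual
[8] i9,i10  xor.ALU;or.ALU  -- dual
[9] i11,i12  mulh.MUL;ld.MEM  -- dual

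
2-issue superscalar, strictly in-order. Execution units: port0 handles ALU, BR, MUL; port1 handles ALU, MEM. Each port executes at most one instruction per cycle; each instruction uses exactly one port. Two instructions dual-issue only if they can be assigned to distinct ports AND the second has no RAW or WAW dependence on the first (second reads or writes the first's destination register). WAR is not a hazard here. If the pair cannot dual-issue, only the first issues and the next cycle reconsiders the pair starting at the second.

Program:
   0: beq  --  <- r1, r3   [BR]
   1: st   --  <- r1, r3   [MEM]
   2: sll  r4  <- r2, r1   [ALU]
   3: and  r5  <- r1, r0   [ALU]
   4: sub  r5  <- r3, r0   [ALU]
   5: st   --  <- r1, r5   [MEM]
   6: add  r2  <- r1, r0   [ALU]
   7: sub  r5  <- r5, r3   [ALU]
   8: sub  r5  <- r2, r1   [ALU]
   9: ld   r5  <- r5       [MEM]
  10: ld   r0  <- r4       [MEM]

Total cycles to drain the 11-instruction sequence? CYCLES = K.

#0 head=0: beq/st i0+i1 2-wide
#1 head=2: sll/and i2+i3 2-wide
#2 head=4: sub i4 RAW r5
#3 head=5: st/add i5+i6 2-wide
#4 head=7: sub i7 WAW r5
#5 head=8: sub i8 RAW+WAW r5
#6 head=9: ld i9 no-port MEM/MEM
#7 head=10: ld i10 tail

CYCLES = 8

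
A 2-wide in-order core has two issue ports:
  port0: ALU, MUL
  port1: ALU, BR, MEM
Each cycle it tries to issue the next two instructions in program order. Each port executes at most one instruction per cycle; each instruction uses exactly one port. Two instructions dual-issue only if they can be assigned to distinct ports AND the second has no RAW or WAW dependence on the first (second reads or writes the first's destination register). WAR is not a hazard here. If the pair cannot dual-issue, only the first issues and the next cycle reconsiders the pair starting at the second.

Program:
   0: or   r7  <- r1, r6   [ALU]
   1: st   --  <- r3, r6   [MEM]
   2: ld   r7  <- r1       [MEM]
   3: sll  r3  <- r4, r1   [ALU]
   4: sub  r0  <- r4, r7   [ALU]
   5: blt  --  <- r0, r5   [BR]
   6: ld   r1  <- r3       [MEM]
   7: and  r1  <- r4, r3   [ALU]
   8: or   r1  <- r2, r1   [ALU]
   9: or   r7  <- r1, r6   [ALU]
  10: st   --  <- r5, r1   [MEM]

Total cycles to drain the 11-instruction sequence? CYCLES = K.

#0 head=0: or;st i0,i1 pair
#1 head=2: ld;sll i2,i3 pair
#2 head=4: sub i4 RAW r0
#3 head=5: blt i5 no-port BR/MEM
#4 head=6: ld i6 WAW r1
#5 head=7: and i7 RAW+WAW r1
#6 head=8: or i8 RAW r1
#7 head=9: or;st i9,i10 pair

CYCLES = 8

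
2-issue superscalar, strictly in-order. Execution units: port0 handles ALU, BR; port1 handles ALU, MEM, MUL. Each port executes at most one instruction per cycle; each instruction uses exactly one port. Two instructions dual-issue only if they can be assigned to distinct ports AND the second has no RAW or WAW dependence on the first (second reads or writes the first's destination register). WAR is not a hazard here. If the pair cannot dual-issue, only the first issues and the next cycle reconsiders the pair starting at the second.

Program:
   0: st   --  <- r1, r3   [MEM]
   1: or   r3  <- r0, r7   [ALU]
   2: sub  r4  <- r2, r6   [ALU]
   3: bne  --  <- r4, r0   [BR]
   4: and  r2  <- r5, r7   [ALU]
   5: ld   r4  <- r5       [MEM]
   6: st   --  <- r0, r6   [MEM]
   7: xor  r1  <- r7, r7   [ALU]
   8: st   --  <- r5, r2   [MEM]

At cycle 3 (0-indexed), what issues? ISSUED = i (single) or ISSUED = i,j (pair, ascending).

#0 head=0: st+or i0+i1 dual
#1 head=2: sub i2 RAW r4
#2 head=3: bne+and i3+i4 dual
#3 head=5: ld i5 no-port MEM/MEM
#4 head=6: st+xor i6+i7 dual
#5 head=8: st i8 tail

ISSUED = 5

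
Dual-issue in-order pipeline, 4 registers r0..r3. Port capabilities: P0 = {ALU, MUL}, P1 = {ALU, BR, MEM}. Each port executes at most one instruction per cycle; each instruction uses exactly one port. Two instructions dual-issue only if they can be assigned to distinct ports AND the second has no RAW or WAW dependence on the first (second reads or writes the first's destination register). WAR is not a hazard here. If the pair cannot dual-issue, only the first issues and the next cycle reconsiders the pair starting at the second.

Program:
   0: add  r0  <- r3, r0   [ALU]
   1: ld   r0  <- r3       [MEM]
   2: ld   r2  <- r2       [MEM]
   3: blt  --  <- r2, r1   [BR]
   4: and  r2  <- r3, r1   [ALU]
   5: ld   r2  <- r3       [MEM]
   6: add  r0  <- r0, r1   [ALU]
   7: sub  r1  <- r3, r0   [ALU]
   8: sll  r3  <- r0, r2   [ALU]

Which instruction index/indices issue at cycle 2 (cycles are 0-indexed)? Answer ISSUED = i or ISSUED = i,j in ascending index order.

#0 head=0: add i0 WAW r0
#1 head=1: ld i1 no-port MEM/MEM
#2 head=2: ld i2 no-port MEM/BR
#3 head=3: blt and i3,i4 dual
#4 head=5: ld add i5,i6 dual
#5 head=7: sub sll i7,i8 dual

ISSUED = 2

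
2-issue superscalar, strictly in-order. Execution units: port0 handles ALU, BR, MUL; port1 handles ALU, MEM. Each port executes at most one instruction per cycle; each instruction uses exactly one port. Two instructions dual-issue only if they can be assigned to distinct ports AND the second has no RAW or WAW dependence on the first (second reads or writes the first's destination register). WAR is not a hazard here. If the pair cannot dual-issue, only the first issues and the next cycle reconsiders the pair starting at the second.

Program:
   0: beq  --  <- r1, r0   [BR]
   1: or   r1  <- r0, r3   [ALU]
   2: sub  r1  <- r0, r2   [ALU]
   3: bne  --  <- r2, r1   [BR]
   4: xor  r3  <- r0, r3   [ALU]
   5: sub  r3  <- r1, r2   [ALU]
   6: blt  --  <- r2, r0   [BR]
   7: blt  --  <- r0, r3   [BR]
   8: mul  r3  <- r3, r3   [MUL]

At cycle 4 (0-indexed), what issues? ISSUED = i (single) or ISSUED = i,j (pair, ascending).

[0] i0,i1  beq.BR/or.ALU  -- dual
[1] i2  sub.ALU  -- RAW r1
[2] i3,i4  bne.BR/xor.ALU  -- dual
[3] i5,i6  sub.ALU/blt.BR  -- dual
[4] i7  blt.BR  -- no-port BR/MUL
[5] i8  mul.MUL  -- tail

ISSUED = 7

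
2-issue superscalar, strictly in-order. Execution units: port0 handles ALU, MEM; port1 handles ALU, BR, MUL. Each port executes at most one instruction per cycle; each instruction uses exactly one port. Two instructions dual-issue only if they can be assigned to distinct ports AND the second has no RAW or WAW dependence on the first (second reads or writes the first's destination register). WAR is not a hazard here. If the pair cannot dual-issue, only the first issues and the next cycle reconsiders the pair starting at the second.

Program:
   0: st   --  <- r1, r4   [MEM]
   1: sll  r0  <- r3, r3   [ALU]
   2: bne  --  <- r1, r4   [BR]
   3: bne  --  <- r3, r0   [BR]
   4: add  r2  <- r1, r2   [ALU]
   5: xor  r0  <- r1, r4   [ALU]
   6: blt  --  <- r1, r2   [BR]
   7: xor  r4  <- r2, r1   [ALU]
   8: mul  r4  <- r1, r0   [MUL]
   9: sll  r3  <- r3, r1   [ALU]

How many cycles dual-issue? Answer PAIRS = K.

[0] i0&i1  st sll  -- pair
[1] i2  bne  -- no-port BR/BR
[2] i3&i4  bne add  -- pair
[3] i5&i6  xor blt  -- pair
[4] i7  xor  -- WAW r4
[5] i8&i9  mul sll  -- pair

PAIRS = 4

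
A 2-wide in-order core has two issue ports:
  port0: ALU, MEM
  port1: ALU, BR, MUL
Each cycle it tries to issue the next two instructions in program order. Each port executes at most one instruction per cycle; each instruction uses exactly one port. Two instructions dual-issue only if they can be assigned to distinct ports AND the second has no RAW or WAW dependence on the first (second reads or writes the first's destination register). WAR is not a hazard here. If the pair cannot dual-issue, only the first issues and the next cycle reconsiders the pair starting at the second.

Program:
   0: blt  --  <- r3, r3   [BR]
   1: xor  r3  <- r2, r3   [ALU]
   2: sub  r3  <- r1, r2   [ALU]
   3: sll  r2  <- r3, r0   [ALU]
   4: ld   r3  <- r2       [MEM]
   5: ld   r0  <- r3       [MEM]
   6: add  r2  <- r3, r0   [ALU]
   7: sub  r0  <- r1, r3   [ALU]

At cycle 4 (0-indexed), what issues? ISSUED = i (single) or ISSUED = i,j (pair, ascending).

ISSUED = 5

0. blt.BR+xor.ALU @i0/i1  | pair
1. sub.ALU @i2  | RAW r3
2. sll.ALU @i3  | RAW r2
3. ld.MEM @i4  | no-port MEM/MEM
4. ld.MEM @i5  | RAW r0
5. add.ALU+sub.ALU @i6/i7  | pair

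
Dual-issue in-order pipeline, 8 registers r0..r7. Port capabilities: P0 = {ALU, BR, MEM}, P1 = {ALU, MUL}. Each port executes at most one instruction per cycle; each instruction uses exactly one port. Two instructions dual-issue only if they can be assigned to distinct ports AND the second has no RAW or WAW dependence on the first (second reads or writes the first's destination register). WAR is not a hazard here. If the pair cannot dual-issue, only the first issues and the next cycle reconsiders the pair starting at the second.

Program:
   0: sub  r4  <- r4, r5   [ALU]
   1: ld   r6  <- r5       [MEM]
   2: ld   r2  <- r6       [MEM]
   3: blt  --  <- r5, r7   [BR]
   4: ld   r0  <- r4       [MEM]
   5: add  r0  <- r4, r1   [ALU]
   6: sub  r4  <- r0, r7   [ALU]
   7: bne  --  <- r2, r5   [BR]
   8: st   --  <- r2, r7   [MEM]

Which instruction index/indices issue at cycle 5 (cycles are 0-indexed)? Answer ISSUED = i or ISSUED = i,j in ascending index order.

ISSUED = 6,7

  cy0 -> i0&i1 (sub.ALU+ld.MEM) dual
  cy1 -> i2 (ld.MEM) no-port MEM/BR
  cy2 -> i3 (blt.BR) no-port BR/MEM
  cy3 -> i4 (ld.MEM) WAW r0
  cy4 -> i5 (add.ALU) RAW r0
  cy5 -> i6&i7 (sub.ALU+bne.BR) dual
  cy6 -> i8 (st.MEM) tail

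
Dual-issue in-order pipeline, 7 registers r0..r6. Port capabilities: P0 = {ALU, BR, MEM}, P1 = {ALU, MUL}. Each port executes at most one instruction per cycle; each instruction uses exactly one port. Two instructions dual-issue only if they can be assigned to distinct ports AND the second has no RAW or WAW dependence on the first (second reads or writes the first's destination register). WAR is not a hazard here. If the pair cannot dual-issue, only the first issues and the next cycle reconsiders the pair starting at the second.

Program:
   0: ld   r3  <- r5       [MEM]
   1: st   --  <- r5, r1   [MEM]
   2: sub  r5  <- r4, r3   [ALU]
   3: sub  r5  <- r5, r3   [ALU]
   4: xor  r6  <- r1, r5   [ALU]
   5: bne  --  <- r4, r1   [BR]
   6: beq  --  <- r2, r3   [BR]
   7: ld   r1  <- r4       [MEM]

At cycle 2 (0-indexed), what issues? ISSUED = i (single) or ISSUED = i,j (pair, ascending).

  cy0 -> i0 (ld) no-port MEM/MEM
  cy1 -> i1&i2 (st sub) pair
  cy2 -> i3 (sub) RAW r5
  cy3 -> i4&i5 (xor bne) pair
  cy4 -> i6 (beq) no-port BR/MEM
  cy5 -> i7 (ld) tail

ISSUED = 3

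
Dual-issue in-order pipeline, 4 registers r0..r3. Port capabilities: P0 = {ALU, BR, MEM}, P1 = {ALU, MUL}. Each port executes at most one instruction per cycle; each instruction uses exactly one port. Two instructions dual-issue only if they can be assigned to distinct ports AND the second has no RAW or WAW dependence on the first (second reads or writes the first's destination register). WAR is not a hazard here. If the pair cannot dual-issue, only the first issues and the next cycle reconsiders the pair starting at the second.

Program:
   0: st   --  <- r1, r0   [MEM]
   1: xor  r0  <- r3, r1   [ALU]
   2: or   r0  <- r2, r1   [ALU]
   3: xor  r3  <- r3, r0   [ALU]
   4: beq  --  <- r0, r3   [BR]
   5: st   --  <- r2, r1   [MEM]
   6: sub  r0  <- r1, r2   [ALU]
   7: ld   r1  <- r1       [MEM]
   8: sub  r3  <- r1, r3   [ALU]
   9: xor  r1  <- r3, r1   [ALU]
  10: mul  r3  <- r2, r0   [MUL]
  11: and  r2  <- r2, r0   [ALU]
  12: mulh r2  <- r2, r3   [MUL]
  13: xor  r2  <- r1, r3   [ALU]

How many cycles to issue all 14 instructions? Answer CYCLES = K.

c0: i0&i1 st;xor  dual
c1: i2 or  RAW r0
c2: i3 xor  RAW r3
c3: i4 beq  no-port BR/MEM
c4: i5&i6 st;sub  dual
c5: i7 ld  RAW r1
c6: i8 sub  RAW r3
c7: i9&i10 xor;mul  dual
c8: i11 and  RAW+WAW r2
c9: i12 mulh  WAW r2
c10: i13 xor  tail

CYCLES = 11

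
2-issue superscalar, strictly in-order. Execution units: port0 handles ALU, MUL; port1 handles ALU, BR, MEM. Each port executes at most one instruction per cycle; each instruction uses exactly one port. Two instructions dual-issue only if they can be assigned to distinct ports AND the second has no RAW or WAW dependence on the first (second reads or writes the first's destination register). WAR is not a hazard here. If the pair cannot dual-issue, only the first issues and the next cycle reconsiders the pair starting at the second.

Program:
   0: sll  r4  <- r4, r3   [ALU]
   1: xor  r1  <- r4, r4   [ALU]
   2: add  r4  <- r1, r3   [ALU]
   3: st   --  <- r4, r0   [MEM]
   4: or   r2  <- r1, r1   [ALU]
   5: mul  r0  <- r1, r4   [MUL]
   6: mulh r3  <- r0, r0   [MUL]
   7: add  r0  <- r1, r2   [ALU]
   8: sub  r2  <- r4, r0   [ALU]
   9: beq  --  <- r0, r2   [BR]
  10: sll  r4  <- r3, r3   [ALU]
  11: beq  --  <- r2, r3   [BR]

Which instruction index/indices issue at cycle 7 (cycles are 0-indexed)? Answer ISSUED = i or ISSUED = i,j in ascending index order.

#0 head=0: sll.ALU i0 RAW r4
#1 head=1: xor.ALU i1 RAW r1
#2 head=2: add.ALU i2 RAW r4
#3 head=3: st.MEM+or.ALU i3,i4 dual
#4 head=5: mul.MUL i5 no-port MUL/MUL
#5 head=6: mulh.MUL+add.ALU i6,i7 dual
#6 head=8: sub.ALU i8 RAW r2
#7 head=9: beq.BR+sll.ALU i9,i10 dual
#8 head=11: beq.BR i11 tail

ISSUED = 9,10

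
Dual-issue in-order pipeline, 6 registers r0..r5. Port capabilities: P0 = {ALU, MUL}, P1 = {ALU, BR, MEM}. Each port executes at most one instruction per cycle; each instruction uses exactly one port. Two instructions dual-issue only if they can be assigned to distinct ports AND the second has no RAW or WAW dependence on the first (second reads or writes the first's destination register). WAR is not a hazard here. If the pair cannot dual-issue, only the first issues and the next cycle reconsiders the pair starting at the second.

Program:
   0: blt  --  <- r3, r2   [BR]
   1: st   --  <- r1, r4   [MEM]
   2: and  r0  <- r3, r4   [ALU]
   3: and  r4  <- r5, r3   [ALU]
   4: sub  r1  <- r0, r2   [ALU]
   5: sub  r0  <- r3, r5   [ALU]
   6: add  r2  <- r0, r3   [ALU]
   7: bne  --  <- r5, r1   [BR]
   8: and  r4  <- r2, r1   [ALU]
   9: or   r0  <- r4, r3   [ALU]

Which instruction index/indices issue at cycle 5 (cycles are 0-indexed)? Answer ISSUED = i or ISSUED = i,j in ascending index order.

c0: i0 blt.BR  no-port BR/MEM
c1: i1+i2 st.MEM/and.ALU  pair
c2: i3+i4 and.ALU/sub.ALU  pair
c3: i5 sub.ALU  RAW r0
c4: i6+i7 add.ALU/bne.BR  pair
c5: i8 and.ALU  RAW r4
c6: i9 or.ALU  tail

ISSUED = 8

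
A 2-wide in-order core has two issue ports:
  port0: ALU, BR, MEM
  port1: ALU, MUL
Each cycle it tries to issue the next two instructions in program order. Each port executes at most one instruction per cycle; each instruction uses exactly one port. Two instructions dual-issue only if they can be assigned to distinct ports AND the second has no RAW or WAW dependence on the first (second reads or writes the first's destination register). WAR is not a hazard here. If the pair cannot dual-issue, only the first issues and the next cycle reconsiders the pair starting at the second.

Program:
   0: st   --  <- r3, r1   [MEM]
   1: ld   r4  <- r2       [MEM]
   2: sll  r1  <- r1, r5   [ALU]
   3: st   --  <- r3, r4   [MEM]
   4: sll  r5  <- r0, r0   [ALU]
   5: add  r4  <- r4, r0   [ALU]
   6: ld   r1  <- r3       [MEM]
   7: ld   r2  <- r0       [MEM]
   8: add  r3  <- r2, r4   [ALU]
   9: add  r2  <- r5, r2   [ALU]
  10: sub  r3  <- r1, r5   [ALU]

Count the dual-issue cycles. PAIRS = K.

PAIRS = 4

[0] i0  st  -- no-port MEM/MEM
[1] i1&i2  ld/sll  -- pair
[2] i3&i4  st/sll  -- pair
[3] i5&i6  add/ld  -- pair
[4] i7  ld  -- RAW r2
[5] i8&i9  add/add  -- pair
[6] i10  sub  -- tail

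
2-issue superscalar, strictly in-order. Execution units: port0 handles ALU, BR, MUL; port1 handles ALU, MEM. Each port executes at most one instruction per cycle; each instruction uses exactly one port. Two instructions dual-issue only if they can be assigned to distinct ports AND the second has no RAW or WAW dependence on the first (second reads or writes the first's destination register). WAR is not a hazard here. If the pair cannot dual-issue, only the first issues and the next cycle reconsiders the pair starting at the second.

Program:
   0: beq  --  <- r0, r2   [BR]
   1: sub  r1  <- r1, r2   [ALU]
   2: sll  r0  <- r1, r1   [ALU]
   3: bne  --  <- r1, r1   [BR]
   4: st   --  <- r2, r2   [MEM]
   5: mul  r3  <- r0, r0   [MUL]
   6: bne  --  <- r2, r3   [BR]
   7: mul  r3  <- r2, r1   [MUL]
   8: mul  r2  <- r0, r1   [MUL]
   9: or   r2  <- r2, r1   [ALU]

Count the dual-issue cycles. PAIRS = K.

PAIRS = 3

  cy0 -> i0&i1 (beq;sub) 2-wide
  cy1 -> i2&i3 (sll;bne) 2-wide
  cy2 -> i4&i5 (st;mul) 2-wide
  cy3 -> i6 (bne) no-port BR/MUL
  cy4 -> i7 (mul) no-port MUL/MUL
  cy5 -> i8 (mul) RAW+WAW r2
  cy6 -> i9 (or) tail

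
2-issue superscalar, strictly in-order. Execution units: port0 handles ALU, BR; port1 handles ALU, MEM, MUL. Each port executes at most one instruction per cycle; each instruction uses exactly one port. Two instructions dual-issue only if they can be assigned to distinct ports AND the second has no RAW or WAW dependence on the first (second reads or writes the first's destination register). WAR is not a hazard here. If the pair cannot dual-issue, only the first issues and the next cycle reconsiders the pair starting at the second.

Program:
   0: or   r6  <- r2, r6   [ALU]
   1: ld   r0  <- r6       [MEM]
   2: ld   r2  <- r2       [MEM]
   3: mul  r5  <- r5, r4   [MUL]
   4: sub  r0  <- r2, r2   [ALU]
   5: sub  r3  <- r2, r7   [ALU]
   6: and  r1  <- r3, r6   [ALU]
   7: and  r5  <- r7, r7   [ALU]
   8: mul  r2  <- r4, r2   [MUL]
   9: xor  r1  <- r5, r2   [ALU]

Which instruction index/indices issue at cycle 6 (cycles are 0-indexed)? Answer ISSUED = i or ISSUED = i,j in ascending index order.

c0: i0 or.ALU  RAW r6
c1: i1 ld.MEM  no-port MEM/MEM
c2: i2 ld.MEM  no-port MEM/MUL
c3: i3+i4 mul.MUL sub.ALU  pair
c4: i5 sub.ALU  RAW r3
c5: i6+i7 and.ALU and.ALU  pair
c6: i8 mul.MUL  RAW r2
c7: i9 xor.ALU  tail

ISSUED = 8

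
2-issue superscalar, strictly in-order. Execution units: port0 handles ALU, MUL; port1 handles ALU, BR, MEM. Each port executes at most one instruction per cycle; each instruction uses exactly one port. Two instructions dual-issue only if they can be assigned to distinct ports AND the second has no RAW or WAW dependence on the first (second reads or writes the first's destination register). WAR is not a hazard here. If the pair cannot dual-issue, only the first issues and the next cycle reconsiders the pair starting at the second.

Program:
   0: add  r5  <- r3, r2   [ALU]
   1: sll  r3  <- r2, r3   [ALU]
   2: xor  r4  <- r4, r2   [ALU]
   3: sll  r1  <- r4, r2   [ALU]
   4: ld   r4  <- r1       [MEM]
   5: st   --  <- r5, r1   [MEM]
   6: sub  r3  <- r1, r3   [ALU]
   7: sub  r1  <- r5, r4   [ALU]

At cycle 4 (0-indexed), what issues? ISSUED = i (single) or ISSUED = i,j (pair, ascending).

ISSUED = 5,6

#0 head=0: add.ALU sll.ALU i0,i1 pair
#1 head=2: xor.ALU i2 RAW r4
#2 head=3: sll.ALU i3 RAW r1
#3 head=4: ld.MEM i4 no-port MEM/MEM
#4 head=5: st.MEM sub.ALU i5,i6 pair
#5 head=7: sub.ALU i7 tail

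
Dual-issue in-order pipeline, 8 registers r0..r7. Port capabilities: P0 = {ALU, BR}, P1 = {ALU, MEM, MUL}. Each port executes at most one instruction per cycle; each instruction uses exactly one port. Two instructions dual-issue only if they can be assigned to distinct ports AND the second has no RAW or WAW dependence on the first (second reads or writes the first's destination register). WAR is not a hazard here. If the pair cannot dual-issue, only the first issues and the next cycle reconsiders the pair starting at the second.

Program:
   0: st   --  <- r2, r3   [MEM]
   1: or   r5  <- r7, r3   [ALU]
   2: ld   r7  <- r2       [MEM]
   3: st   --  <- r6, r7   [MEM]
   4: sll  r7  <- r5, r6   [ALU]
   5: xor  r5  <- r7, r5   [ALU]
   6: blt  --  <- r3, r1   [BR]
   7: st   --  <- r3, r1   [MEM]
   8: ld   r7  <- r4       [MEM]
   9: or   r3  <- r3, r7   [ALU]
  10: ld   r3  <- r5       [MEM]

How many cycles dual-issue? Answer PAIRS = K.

PAIRS = 3

t=0 i0/i1:st+or ; dual
t=1 i2:ld ; no-port MEM/MEM
t=2 i3/i4:st+sll ; dual
t=3 i5/i6:xor+blt ; dual
t=4 i7:st ; no-port MEM/MEM
t=5 i8:ld ; RAW r7
t=6 i9:or ; WAW r3
t=7 i10:ld ; tail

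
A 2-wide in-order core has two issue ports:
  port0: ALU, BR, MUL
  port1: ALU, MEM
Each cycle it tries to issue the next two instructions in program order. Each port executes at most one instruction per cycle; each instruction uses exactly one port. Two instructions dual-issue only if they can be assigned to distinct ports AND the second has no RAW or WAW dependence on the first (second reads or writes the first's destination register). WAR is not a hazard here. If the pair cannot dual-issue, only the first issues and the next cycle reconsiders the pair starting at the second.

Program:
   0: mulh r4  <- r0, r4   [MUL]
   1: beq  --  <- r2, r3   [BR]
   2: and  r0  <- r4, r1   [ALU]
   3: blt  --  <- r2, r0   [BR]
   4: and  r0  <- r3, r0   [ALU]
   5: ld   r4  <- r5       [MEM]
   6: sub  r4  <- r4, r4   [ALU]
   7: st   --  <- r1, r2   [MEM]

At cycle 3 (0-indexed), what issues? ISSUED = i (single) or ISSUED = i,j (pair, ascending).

t=0 i0:mulh.MUL ; no-port MUL/BR
t=1 i1/i2:beq.BR and.ALU ; 2-wide
t=2 i3/i4:blt.BR and.ALU ; 2-wide
t=3 i5:ld.MEM ; RAW+WAW r4
t=4 i6/i7:sub.ALU st.MEM ; 2-wide

ISSUED = 5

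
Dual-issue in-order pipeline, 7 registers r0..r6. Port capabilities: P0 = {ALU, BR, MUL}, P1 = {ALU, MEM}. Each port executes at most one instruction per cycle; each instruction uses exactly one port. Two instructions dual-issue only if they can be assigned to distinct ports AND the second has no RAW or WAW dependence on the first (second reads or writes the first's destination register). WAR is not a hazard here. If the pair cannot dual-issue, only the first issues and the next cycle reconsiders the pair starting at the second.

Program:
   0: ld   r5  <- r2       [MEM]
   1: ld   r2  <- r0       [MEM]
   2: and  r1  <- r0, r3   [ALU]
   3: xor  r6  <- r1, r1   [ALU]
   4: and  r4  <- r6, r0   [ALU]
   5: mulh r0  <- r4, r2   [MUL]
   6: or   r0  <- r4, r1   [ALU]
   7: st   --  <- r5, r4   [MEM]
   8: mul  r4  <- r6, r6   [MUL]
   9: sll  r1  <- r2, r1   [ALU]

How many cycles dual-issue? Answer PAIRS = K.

t=0 i0:ld ; no-port MEM/MEM
t=1 i1+i2:ld and ; 2-wide
t=2 i3:xor ; RAW r6
t=3 i4:and ; RAW r4
t=4 i5:mulh ; WAW r0
t=5 i6+i7:or st ; 2-wide
t=6 i8+i9:mul sll ; 2-wide

PAIRS = 3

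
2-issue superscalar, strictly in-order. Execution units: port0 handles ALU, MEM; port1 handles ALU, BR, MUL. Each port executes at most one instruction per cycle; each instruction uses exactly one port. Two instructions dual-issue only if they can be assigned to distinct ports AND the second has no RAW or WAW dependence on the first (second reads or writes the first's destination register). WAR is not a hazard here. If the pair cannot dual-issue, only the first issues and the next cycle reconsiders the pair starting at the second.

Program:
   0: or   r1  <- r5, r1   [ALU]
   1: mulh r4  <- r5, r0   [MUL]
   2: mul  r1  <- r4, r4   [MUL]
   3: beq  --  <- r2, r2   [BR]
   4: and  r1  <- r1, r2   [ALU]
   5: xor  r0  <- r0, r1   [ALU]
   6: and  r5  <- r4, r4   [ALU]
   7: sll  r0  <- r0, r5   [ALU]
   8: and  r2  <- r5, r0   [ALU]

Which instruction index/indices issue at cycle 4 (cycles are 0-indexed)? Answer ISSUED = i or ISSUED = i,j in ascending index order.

ISSUED = 7

c0: i0&i1 or.ALU/mulh.MUL  2-wide
c1: i2 mul.MUL  no-port MUL/BR
c2: i3&i4 beq.BR/and.ALU  2-wide
c3: i5&i6 xor.ALU/and.ALU  2-wide
c4: i7 sll.ALU  RAW r0
c5: i8 and.ALU  tail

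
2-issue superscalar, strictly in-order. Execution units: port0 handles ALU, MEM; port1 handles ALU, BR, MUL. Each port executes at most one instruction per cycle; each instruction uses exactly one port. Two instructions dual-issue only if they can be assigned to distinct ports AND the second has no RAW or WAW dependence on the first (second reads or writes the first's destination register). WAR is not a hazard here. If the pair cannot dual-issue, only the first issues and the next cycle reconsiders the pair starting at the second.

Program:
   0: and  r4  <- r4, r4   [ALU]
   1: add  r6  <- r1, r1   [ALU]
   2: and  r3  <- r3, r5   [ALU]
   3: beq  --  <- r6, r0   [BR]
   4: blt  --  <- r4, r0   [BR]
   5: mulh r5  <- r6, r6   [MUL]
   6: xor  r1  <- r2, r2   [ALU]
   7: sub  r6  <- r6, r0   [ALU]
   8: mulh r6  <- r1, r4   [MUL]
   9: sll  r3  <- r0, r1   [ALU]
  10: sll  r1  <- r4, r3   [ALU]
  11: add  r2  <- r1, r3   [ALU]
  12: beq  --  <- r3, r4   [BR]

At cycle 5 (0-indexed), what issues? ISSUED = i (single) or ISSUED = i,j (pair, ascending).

ISSUED = 8,9

0. and add @i0/i1  | pair
1. and beq @i2/i3  | pair
2. blt @i4  | no-port BR/MUL
3. mulh xor @i5/i6  | pair
4. sub @i7  | WAW r6
5. mulh sll @i8/i9  | pair
6. sll @i10  | RAW r1
7. add beq @i11/i12  | pair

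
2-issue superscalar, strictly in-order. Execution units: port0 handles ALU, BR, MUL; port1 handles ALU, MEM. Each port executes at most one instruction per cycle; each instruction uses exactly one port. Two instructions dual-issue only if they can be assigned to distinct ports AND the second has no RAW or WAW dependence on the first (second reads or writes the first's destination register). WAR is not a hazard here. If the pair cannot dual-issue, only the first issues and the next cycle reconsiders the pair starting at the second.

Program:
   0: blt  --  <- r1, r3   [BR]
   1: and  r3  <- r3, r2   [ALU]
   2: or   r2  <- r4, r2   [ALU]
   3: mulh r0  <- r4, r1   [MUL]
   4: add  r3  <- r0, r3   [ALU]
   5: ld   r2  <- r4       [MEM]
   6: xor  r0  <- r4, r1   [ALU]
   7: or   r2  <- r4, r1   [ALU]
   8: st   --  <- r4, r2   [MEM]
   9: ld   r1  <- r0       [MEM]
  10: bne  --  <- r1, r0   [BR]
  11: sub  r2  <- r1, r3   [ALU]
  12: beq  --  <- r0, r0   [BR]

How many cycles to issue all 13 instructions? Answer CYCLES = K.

c0: i0&i1 blt.BR and.ALU  dual
c1: i2&i3 or.ALU mulh.MUL  dual
c2: i4&i5 add.ALU ld.MEM  dual
c3: i6&i7 xor.ALU or.ALU  dual
c4: i8 st.MEM  no-port MEM/MEM
c5: i9 ld.MEM  RAW r1
c6: i10&i11 bne.BR sub.ALU  dual
c7: i12 beq.BR  tail

CYCLES = 8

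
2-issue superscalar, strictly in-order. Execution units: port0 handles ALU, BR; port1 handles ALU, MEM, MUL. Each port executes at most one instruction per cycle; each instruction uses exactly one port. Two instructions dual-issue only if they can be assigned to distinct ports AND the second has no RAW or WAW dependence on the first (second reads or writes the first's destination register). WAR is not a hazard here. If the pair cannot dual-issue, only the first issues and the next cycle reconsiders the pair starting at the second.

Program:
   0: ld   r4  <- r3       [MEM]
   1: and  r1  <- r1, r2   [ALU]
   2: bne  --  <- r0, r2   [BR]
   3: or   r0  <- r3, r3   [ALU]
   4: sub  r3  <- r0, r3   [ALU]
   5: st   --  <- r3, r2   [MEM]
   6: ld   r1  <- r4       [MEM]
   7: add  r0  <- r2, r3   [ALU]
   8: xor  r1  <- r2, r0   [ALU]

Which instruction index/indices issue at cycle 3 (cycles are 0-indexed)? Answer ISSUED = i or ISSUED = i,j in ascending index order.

t=0 i0/i1:ld.MEM/and.ALU ; dual
t=1 i2/i3:bne.BR/or.ALU ; dual
t=2 i4:sub.ALU ; RAW r3
t=3 i5:st.MEM ; no-port MEM/MEM
t=4 i6/i7:ld.MEM/add.ALU ; dual
t=5 i8:xor.ALU ; tail

ISSUED = 5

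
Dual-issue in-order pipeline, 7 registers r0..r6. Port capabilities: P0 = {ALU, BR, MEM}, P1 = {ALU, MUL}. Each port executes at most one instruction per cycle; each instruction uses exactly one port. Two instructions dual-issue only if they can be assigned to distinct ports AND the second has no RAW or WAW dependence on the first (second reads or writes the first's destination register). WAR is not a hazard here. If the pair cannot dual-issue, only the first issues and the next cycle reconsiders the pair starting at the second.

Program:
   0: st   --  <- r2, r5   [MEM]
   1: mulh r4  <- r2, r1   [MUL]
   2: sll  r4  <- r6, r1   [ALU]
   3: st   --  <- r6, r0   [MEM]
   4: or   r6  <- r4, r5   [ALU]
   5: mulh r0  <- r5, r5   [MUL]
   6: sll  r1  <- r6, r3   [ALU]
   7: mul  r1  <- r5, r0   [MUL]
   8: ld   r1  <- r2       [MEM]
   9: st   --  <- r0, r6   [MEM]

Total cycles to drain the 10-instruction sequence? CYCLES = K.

0. st.MEM/mulh.MUL @i0/i1  | dual
1. sll.ALU/st.MEM @i2/i3  | dual
2. or.ALU/mulh.MUL @i4/i5  | dual
3. sll.ALU @i6  | WAW r1
4. mul.MUL @i7  | WAW r1
5. ld.MEM @i8  | no-port MEM/MEM
6. st.MEM @i9  | tail

CYCLES = 7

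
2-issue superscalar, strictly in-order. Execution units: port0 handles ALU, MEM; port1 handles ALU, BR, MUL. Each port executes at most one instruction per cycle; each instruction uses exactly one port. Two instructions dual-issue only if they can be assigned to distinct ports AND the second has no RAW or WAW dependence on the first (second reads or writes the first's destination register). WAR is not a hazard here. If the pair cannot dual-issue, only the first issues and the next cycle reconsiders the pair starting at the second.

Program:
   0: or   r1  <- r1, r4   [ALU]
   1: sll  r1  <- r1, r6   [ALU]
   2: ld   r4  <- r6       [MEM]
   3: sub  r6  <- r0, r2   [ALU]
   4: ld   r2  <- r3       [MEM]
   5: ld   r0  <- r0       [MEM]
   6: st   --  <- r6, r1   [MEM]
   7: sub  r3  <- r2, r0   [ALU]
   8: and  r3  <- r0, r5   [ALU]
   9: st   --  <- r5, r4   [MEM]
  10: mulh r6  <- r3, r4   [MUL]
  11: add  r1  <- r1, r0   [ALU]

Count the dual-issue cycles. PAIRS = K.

PAIRS = 5

c0: i0 or.ALU  RAW+WAW r1
c1: i1&i2 sll.ALU ld.MEM  dual
c2: i3&i4 sub.ALU ld.MEM  dual
c3: i5 ld.MEM  no-port MEM/MEM
c4: i6&i7 st.MEM sub.ALU  dual
c5: i8&i9 and.ALU st.MEM  dual
c6: i10&i11 mulh.MUL add.ALU  dual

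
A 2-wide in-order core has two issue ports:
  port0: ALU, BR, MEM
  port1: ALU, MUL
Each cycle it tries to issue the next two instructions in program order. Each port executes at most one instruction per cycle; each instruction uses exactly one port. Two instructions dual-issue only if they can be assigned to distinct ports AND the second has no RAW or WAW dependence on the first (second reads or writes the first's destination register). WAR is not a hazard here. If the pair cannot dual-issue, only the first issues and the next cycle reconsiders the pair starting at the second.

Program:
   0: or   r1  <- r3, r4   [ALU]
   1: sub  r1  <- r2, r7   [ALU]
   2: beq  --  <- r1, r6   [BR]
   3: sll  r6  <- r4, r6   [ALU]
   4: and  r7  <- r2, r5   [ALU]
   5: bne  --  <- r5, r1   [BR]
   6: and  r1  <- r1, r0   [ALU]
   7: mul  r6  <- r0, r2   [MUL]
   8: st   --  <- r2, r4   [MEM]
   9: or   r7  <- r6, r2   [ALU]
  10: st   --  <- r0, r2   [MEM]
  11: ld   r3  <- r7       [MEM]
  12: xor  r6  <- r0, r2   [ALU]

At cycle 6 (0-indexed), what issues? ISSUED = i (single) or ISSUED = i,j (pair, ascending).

ISSUED = 10

0. or.ALU @i0  | WAW r1
1. sub.ALU @i1  | RAW r1
2. beq.BR+sll.ALU @i2&i3  | 2-wide
3. and.ALU+bne.BR @i4&i5  | 2-wide
4. and.ALU+mul.MUL @i6&i7  | 2-wide
5. st.MEM+or.ALU @i8&i9  | 2-wide
6. st.MEM @i10  | no-port MEM/MEM
7. ld.MEM+xor.ALU @i11&i12  | 2-wide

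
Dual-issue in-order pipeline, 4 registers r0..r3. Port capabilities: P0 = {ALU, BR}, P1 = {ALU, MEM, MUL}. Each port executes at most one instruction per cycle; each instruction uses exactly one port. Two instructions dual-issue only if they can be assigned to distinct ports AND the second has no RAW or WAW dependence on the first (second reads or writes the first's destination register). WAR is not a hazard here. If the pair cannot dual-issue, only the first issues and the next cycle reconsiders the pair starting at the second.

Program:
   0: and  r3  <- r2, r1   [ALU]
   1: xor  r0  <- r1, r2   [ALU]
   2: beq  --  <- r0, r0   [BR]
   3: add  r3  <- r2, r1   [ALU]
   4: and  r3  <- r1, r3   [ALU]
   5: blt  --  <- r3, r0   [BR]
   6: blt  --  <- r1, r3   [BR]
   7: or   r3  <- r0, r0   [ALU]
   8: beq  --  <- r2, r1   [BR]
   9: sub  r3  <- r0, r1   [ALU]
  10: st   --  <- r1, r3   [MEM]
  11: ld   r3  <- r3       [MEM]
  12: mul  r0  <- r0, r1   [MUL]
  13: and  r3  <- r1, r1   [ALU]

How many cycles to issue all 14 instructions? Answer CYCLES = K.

t=0 i0&i1:and.ALU+xor.ALU ; 2-wide
t=1 i2&i3:beq.BR+add.ALU ; 2-wide
t=2 i4:and.ALU ; RAW r3
t=3 i5:blt.BR ; no-port BR/BR
t=4 i6&i7:blt.BR+or.ALU ; 2-wide
t=5 i8&i9:beq.BR+sub.ALU ; 2-wide
t=6 i10:st.MEM ; no-port MEM/MEM
t=7 i11:ld.MEM ; no-port MEM/MUL
t=8 i12&i13:mul.MUL+and.ALU ; 2-wide

CYCLES = 9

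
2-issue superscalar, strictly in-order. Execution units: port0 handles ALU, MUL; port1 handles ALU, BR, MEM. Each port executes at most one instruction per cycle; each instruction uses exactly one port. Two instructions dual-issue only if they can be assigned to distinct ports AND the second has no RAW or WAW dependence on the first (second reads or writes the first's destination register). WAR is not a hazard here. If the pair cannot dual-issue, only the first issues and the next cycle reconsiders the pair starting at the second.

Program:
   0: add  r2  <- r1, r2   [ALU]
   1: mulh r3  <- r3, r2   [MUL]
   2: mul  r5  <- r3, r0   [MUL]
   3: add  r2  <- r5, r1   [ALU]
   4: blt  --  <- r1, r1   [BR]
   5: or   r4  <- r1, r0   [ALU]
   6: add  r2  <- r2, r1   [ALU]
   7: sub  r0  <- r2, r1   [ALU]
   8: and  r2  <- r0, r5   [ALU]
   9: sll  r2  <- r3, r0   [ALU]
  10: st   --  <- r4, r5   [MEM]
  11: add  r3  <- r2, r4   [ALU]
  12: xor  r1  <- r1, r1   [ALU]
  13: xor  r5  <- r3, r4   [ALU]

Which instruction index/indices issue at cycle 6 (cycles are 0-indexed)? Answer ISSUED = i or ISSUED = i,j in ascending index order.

  cy0 -> i0 (add) RAW r2
  cy1 -> i1 (mulh) no-port MUL/MUL
  cy2 -> i2 (mul) RAW r5
  cy3 -> i3,i4 (add blt) 2-wide
  cy4 -> i5,i6 (or add) 2-wide
  cy5 -> i7 (sub) RAW r0
  cy6 -> i8 (and) WAW r2
  cy7 -> i9,i10 (sll st) 2-wide
  cy8 -> i11,i12 (add xor) 2-wide
  cy9 -> i13 (xor) tail

ISSUED = 8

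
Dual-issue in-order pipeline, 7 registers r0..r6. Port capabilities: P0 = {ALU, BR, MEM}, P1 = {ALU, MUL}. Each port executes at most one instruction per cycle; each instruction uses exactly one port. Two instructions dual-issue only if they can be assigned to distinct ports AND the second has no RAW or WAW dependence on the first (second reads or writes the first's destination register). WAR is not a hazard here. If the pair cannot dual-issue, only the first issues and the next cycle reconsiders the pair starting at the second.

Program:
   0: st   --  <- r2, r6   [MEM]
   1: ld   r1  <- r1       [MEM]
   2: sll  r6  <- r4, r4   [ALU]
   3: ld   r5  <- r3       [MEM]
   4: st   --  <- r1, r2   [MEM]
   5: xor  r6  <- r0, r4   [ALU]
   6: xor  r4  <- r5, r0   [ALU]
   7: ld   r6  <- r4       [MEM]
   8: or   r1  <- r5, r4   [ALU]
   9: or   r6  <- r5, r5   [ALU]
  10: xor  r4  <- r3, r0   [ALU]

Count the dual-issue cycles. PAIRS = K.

0. st.MEM @i0  | no-port MEM/MEM
1. ld.MEM sll.ALU @i1&i2  | 2-wide
2. ld.MEM @i3  | no-port MEM/MEM
3. st.MEM xor.ALU @i4&i5  | 2-wide
4. xor.ALU @i6  | RAW r4
5. ld.MEM or.ALU @i7&i8  | 2-wide
6. or.ALU xor.ALU @i9&i10  | 2-wide

PAIRS = 4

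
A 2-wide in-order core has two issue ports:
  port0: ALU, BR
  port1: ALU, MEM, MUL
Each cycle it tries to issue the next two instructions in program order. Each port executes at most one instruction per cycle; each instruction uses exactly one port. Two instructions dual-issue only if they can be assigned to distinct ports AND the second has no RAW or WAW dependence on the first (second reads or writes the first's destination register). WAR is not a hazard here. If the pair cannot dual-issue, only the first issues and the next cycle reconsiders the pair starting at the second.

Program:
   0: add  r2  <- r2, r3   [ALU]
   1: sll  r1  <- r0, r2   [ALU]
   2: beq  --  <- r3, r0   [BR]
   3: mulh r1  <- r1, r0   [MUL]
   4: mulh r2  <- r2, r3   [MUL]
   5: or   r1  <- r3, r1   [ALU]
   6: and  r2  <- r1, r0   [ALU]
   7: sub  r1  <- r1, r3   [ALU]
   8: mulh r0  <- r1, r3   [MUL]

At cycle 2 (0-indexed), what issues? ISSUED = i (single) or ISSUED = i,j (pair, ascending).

  cy0 -> i0 (add) RAW r2
  cy1 -> i1&i2 (sll;beq) pair
  cy2 -> i3 (mulh) no-port MUL/MUL
  cy3 -> i4&i5 (mulh;or) pair
  cy4 -> i6&i7 (and;sub) pair
  cy5 -> i8 (mulh) tail

ISSUED = 3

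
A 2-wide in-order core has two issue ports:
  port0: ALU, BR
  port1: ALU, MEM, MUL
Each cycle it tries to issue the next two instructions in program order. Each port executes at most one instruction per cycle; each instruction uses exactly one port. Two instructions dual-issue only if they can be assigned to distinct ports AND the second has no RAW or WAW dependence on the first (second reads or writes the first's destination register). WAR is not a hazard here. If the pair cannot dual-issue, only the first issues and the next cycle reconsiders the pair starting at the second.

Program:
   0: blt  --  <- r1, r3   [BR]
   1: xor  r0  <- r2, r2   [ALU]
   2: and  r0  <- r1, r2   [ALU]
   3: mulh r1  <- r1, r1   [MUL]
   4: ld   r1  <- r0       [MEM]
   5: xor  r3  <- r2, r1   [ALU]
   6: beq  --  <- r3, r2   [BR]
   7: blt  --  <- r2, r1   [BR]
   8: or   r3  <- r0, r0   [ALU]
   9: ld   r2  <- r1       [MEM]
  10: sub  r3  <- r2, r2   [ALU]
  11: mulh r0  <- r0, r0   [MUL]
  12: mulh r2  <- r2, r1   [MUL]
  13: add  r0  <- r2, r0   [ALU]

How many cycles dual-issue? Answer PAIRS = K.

  cy0 -> i0&i1 (blt.BR;xor.ALU) dual
  cy1 -> i2&i3 (and.ALU;mulh.MUL) dual
  cy2 -> i4 (ld.MEM) RAW r1
  cy3 -> i5 (xor.ALU) RAW r3
  cy4 -> i6 (beq.BR) no-port BR/BR
  cy5 -> i7&i8 (blt.BR;or.ALU) dual
  cy6 -> i9 (ld.MEM) RAW r2
  cy7 -> i10&i11 (sub.ALU;mulh.MUL) dual
  cy8 -> i12 (mulh.MUL) RAW r2
  cy9 -> i13 (add.ALU) tail

PAIRS = 4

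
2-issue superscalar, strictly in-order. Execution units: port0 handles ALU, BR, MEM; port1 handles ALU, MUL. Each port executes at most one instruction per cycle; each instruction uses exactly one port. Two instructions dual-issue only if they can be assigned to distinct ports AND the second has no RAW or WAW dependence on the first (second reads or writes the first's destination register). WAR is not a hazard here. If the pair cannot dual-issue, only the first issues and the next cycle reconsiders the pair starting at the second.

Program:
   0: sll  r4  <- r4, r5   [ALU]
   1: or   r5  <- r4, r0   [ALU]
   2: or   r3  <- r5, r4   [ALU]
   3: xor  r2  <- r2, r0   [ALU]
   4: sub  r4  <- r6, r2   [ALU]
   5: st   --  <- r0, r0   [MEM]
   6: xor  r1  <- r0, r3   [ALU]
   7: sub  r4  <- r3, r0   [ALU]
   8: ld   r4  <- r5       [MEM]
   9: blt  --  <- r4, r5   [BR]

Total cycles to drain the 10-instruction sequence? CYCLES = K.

CYCLES = 7

0. sll @i0  | RAW r4
1. or @i1  | RAW r5
2. or+xor @i2,i3  | 2-wide
3. sub+st @i4,i5  | 2-wide
4. xor+sub @i6,i7  | 2-wide
5. ld @i8  | no-port MEM/BR
6. blt @i9  | tail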